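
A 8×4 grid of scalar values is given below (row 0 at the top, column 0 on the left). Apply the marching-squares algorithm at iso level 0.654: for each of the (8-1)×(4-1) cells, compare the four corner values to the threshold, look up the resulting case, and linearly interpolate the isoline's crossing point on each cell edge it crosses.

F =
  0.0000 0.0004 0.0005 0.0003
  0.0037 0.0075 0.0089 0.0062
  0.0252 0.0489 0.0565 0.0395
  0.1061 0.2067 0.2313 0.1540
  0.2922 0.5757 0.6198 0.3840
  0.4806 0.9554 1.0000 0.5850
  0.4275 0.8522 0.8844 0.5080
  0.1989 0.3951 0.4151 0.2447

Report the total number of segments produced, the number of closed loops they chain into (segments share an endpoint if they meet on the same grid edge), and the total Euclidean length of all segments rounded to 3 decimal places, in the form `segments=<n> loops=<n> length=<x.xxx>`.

cell (4,0): code 0100 → (4.206,1.000)–(5.000,0.365)
cell (4,1): code 1100 → (4.090,2.000)–(4.206,1.000)
cell (4,2): code 1000 → (5.000,2.834)–(4.090,2.000)
cell (5,0): code 0110 → (5.000,0.365)–(6.000,0.533)
cell (5,2): code 1001 → (6.000,2.612)–(5.000,2.834)
cell (6,0): code 0010 → (6.000,0.533)–(6.434,1.000)
cell (6,1): code 0011 → (6.434,1.000)–(6.491,2.000)
cell (6,2): code 0001 → (6.491,2.000)–(6.000,2.612)
total: 8 segments, chained into 1 closed loop(s), length Σ = 7.718988

segments=8 loops=1 length=7.719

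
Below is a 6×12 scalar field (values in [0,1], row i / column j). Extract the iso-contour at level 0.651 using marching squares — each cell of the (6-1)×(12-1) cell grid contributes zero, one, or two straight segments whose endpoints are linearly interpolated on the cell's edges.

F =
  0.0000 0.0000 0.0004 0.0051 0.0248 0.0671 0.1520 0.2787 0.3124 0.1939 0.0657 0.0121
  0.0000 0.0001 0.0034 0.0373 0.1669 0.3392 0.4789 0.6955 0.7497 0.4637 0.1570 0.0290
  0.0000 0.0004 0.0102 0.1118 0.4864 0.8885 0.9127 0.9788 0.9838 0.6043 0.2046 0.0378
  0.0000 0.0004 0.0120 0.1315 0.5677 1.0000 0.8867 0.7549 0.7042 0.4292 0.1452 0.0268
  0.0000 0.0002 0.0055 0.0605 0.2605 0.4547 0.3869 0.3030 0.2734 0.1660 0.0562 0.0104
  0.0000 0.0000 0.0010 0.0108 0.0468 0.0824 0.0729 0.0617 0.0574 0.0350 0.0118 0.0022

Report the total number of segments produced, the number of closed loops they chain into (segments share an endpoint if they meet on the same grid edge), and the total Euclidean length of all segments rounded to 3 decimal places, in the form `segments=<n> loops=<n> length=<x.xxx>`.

segments=14 loops=1 length=11.961

cell (0,6): code 0100 → (0.893,7.000)–(1.000,6.795)
cell (0,7): code 1100 → (0.774,8.000)–(0.893,7.000)
cell (0,8): code 1000 → (1.000,8.345)–(0.774,8.000)
cell (1,4): code 0100 → (1.568,5.000)–(2.000,4.409)
cell (1,5): code 1100 → (1.397,6.000)–(1.568,5.000)
cell (1,6): code 1110 → (1.000,6.795)–(1.397,6.000)
cell (1,8): code 1001 → (2.000,8.877)–(1.000,8.345)
cell (2,4): code 0110 → (2.000,4.409)–(3.000,4.193)
cell (2,8): code 1001 → (3.000,8.193)–(2.000,8.877)
cell (3,4): code 0010 → (3.000,4.193)–(3.640,5.000)
cell (3,5): code 0011 → (3.640,5.000)–(3.472,6.000)
cell (3,6): code 0011 → (3.472,6.000)–(3.230,7.000)
cell (3,7): code 0011 → (3.230,7.000)–(3.123,8.000)
cell (3,8): code 0001 → (3.123,8.000)–(3.000,8.193)
total: 14 segments, chained into 1 closed loop(s), length Σ = 11.960871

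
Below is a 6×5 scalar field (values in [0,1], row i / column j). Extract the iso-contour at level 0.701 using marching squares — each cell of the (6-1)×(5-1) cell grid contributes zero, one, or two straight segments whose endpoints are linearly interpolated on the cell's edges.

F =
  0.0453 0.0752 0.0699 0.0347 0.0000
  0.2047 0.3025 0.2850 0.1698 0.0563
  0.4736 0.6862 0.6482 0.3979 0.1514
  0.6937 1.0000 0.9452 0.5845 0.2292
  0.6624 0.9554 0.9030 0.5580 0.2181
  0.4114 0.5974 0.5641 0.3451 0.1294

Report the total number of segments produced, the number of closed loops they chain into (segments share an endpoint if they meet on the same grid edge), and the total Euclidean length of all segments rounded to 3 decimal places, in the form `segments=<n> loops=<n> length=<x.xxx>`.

cell (2,0): code 0100 → (2.047,1.000)–(3.000,0.024)
cell (2,1): code 1100 → (2.178,2.000)–(2.047,1.000)
cell (2,2): code 1000 → (3.000,2.677)–(2.178,2.000)
cell (3,0): code 0110 → (3.000,0.024)–(4.000,0.132)
cell (3,2): code 1001 → (4.000,2.586)–(3.000,2.677)
cell (4,0): code 0010 → (4.000,0.132)–(4.711,1.000)
cell (4,1): code 0011 → (4.711,1.000)–(4.596,2.000)
cell (4,2): code 0001 → (4.596,2.000)–(4.000,2.586)
total: 8 segments, chained into 1 closed loop(s), length Σ = 8.411714

segments=8 loops=1 length=8.412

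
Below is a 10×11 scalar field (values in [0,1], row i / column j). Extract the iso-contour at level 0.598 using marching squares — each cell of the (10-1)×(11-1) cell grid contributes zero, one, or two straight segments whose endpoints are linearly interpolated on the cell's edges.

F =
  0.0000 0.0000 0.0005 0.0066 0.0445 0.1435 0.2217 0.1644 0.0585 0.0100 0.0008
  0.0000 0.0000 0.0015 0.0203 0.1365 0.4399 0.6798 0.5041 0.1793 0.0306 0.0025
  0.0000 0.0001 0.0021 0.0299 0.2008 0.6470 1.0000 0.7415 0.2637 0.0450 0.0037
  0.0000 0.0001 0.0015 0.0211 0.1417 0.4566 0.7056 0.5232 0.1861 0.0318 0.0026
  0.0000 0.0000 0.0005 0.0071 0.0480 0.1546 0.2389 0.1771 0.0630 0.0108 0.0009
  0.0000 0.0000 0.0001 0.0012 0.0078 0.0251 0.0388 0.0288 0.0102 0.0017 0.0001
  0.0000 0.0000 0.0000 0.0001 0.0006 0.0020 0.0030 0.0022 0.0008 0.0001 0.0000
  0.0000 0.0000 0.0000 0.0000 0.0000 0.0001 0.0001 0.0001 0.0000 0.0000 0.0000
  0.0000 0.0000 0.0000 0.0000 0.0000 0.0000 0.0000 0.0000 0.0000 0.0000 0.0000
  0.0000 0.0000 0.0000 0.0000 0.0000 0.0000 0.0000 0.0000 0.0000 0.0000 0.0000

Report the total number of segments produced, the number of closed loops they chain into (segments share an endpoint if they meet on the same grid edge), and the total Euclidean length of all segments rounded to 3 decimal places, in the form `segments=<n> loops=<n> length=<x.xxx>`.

cell (0,5): code 0100 → (0.821,6.000)–(1.000,5.659)
cell (0,6): code 1000 → (1.000,6.466)–(0.821,6.000)
cell (1,4): code 0100 → (1.763,5.000)–(2.000,4.890)
cell (1,5): code 1110 → (1.000,5.659)–(1.763,5.000)
cell (1,6): code 1101 → (1.396,7.000)–(1.000,6.466)
cell (1,7): code 1000 → (2.000,7.300)–(1.396,7.000)
cell (2,4): code 0010 → (2.000,4.890)–(2.257,5.000)
cell (2,5): code 0111 → (2.257,5.000)–(3.000,5.568)
cell (2,6): code 1011 → (3.000,6.590)–(2.657,7.000)
cell (2,7): code 0001 → (2.657,7.000)–(2.000,7.300)
cell (3,5): code 0010 → (3.000,5.568)–(3.231,6.000)
cell (3,6): code 0001 → (3.231,6.000)–(3.000,6.590)
total: 12 segments, chained into 1 closed loop(s), length Σ = 7.087683

segments=12 loops=1 length=7.088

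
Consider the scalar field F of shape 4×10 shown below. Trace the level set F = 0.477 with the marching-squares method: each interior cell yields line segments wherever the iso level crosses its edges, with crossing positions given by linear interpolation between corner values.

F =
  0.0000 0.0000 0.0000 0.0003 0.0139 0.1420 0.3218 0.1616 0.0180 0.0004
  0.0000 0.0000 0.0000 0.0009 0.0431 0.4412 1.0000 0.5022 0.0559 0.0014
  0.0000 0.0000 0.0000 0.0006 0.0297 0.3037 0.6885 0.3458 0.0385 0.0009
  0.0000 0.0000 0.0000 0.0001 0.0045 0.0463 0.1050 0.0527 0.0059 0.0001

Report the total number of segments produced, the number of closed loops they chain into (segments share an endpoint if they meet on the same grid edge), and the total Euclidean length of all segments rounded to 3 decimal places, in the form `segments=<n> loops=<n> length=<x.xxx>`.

cell (0,5): code 0100 → (0.229,6.000)–(1.000,5.064)
cell (0,6): code 1100 → (0.926,7.000)–(0.229,6.000)
cell (0,7): code 1000 → (1.000,7.056)–(0.926,7.000)
cell (1,5): code 0110 → (1.000,5.064)–(2.000,5.450)
cell (1,6): code 1011 → (2.000,6.617)–(1.161,7.000)
cell (1,7): code 0001 → (1.161,7.000)–(1.000,7.056)
cell (2,5): code 0010 → (2.000,5.450)–(2.362,6.000)
cell (2,6): code 0001 → (2.362,6.000)–(2.000,6.617)
total: 8 segments, chained into 1 closed loop(s), length Σ = 6.063795

segments=8 loops=1 length=6.064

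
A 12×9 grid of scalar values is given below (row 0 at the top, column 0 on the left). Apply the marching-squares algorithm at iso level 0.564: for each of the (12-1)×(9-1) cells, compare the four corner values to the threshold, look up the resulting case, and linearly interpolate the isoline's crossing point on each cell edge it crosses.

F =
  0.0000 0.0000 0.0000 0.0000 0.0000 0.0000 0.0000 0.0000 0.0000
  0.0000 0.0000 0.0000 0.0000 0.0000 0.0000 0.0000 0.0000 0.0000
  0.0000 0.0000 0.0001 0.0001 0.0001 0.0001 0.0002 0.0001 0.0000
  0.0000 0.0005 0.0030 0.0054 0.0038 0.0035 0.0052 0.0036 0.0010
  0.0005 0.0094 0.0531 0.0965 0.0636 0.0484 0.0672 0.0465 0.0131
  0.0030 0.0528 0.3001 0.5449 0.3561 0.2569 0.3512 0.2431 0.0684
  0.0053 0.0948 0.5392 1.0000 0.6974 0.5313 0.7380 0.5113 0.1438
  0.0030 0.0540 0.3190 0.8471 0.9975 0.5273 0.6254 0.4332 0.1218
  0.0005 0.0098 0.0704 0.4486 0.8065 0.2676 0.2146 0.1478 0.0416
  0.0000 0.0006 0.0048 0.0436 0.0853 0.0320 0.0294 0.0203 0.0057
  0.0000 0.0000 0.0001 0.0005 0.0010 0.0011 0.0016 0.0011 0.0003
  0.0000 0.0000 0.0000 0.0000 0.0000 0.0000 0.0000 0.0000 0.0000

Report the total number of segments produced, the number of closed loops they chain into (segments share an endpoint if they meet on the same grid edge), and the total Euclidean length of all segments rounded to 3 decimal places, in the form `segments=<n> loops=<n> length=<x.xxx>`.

cell (5,2): code 0100 → (5.042,3.000)–(6.000,2.054)
cell (5,3): code 1100 → (5.609,4.000)–(5.042,3.000)
cell (5,4): code 1000 → (6.000,4.803)–(5.609,4.000)
cell (5,5): code 0100 → (5.550,6.000)–(6.000,5.158)
cell (5,6): code 1000 → (6.000,6.768)–(5.550,6.000)
cell (6,2): code 0110 → (6.000,2.054)–(7.000,2.464)
cell (6,4): code 1001 → (7.000,4.922)–(6.000,4.803)
cell (6,5): code 0110 → (6.000,5.158)–(7.000,5.374)
cell (6,6): code 1001 → (7.000,6.319)–(6.000,6.768)
cell (7,2): code 0010 → (7.000,2.464)–(7.710,3.000)
cell (7,3): code 0111 → (7.710,3.000)–(8.000,3.322)
cell (7,4): code 1001 → (8.000,4.450)–(7.000,4.922)
cell (7,5): code 0010 → (7.000,5.374)–(7.149,6.000)
cell (7,6): code 0001 → (7.149,6.000)–(7.000,6.319)
cell (8,3): code 0010 → (8.000,3.322)–(8.336,4.000)
cell (8,4): code 0001 → (8.336,4.000)–(8.000,4.450)
total: 16 segments, chained into 2 closed loop(s), length Σ = 14.183625

segments=16 loops=2 length=14.184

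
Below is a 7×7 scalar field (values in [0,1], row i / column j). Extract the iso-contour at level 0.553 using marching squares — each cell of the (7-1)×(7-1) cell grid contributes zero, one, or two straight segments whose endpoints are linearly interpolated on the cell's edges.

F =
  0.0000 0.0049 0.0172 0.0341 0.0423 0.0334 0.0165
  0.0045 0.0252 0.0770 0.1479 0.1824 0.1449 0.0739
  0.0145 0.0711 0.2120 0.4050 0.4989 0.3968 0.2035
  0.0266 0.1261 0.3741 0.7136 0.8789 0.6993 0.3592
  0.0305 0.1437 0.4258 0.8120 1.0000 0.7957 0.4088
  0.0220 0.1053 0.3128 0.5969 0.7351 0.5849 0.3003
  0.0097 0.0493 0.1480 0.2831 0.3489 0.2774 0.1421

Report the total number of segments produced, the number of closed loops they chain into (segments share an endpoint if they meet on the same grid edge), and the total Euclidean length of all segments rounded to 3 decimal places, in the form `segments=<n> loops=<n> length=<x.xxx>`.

segments=12 loops=1 length=10.243

cell (2,2): code 0100 → (2.480,3.000)–(3.000,2.527)
cell (2,3): code 1100 → (2.142,4.000)–(2.480,3.000)
cell (2,4): code 1100 → (2.516,5.000)–(2.142,4.000)
cell (2,5): code 1000 → (3.000,5.430)–(2.516,5.000)
cell (3,2): code 0110 → (3.000,2.527)–(4.000,2.329)
cell (3,5): code 1001 → (4.000,5.627)–(3.000,5.430)
cell (4,2): code 0110 → (4.000,2.329)–(5.000,2.845)
cell (4,5): code 1001 → (5.000,5.112)–(4.000,5.627)
cell (5,2): code 0010 → (5.000,2.845)–(5.140,3.000)
cell (5,3): code 0011 → (5.140,3.000)–(5.472,4.000)
cell (5,4): code 0011 → (5.472,4.000)–(5.104,5.000)
cell (5,5): code 0001 → (5.104,5.000)–(5.000,5.112)
total: 12 segments, chained into 1 closed loop(s), length Σ = 10.242556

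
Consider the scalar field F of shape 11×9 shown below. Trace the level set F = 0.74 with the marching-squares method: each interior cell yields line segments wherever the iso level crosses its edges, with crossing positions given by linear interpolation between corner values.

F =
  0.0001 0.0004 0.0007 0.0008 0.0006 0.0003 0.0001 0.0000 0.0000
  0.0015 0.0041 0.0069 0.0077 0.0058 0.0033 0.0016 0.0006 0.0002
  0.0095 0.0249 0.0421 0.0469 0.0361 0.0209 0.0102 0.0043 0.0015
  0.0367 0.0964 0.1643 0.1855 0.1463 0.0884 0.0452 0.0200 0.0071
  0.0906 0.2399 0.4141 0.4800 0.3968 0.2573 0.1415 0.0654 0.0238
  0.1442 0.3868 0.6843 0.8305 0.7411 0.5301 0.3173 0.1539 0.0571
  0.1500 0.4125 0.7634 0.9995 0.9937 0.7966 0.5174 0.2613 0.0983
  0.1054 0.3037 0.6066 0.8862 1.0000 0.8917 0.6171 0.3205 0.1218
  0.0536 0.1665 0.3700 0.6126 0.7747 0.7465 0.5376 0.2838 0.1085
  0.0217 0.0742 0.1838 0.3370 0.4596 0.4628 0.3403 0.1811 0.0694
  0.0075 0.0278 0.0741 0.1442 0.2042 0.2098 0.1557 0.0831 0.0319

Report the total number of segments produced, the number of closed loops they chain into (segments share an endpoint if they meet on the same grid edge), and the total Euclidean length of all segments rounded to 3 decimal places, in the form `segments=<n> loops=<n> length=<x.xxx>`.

cell (4,2): code 0100 → (4.742,3.000)–(5.000,2.381)
cell (4,3): code 1100 → (4.997,4.000)–(4.742,3.000)
cell (4,4): code 1000 → (5.000,4.005)–(4.997,4.000)
cell (5,1): code 0100 → (5.704,2.000)–(6.000,1.933)
cell (5,2): code 1110 → (5.000,2.381)–(5.704,2.000)
cell (5,4): code 1101 → (5.788,5.000)–(5.000,4.005)
cell (5,5): code 1000 → (6.000,5.203)–(5.788,5.000)
cell (6,1): code 0010 → (6.000,1.933)–(6.149,2.000)
cell (6,2): code 0111 → (6.149,2.000)–(7.000,2.477)
cell (6,5): code 1001 → (7.000,5.552)–(6.000,5.203)
cell (7,2): code 0010 → (7.000,2.477)–(7.534,3.000)
cell (7,3): code 0111 → (7.534,3.000)–(8.000,3.786)
cell (7,5): code 1001 → (8.000,5.031)–(7.000,5.552)
cell (8,3): code 0010 → (8.000,3.786)–(8.110,4.000)
cell (8,4): code 0011 → (8.110,4.000)–(8.023,5.000)
cell (8,5): code 0001 → (8.023,5.000)–(8.000,5.031)
total: 16 segments, chained into 1 closed loop(s), length Σ = 10.645450

segments=16 loops=1 length=10.645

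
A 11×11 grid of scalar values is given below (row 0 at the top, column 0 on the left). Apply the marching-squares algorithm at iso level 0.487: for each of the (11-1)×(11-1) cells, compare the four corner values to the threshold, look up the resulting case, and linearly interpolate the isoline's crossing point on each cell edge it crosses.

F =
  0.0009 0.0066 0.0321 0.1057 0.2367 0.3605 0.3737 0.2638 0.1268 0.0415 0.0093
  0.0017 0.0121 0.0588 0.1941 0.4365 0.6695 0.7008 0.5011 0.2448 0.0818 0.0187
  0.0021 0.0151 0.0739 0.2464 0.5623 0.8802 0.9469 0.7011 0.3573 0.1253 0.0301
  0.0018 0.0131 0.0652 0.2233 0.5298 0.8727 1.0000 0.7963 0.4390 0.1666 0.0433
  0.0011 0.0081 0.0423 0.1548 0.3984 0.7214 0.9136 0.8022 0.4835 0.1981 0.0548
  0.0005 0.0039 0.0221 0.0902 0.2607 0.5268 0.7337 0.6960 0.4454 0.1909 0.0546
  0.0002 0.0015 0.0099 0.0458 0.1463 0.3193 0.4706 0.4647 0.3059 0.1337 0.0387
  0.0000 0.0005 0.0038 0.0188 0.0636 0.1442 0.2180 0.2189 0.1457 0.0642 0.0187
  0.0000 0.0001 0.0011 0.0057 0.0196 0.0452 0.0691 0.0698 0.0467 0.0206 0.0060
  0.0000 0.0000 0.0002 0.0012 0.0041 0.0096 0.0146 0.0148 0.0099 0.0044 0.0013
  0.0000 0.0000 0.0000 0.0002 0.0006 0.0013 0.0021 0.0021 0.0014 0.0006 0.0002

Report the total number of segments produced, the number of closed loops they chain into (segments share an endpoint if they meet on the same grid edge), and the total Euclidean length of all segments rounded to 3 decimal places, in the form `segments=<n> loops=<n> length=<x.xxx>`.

segments=18 loops=1 length=15.488

cell (0,4): code 0100 → (0.409,5.000)–(1.000,4.217)
cell (0,5): code 1100 → (0.346,6.000)–(0.409,5.000)
cell (0,6): code 1100 → (0.941,7.000)–(0.346,6.000)
cell (0,7): code 1000 → (1.000,7.055)–(0.941,7.000)
cell (1,3): code 0100 → (1.401,4.000)–(2.000,3.762)
cell (1,4): code 1110 → (1.000,4.217)–(1.401,4.000)
cell (1,7): code 1001 → (2.000,7.623)–(1.000,7.055)
cell (2,3): code 0110 → (2.000,3.762)–(3.000,3.860)
cell (2,7): code 1001 → (3.000,7.866)–(2.000,7.623)
cell (3,3): code 0010 → (3.000,3.860)–(3.326,4.000)
cell (3,4): code 0111 → (3.326,4.000)–(4.000,4.274)
cell (3,7): code 1001 → (4.000,7.989)–(3.000,7.866)
cell (4,4): code 0110 → (4.000,4.274)–(5.000,4.850)
cell (4,7): code 1001 → (5.000,7.834)–(4.000,7.989)
cell (5,4): code 0010 → (5.000,4.850)–(5.192,5.000)
cell (5,5): code 0011 → (5.192,5.000)–(5.938,6.000)
cell (5,6): code 0011 → (5.938,6.000)–(5.904,7.000)
cell (5,7): code 0001 → (5.904,7.000)–(5.000,7.834)
total: 18 segments, chained into 1 closed loop(s), length Σ = 15.488432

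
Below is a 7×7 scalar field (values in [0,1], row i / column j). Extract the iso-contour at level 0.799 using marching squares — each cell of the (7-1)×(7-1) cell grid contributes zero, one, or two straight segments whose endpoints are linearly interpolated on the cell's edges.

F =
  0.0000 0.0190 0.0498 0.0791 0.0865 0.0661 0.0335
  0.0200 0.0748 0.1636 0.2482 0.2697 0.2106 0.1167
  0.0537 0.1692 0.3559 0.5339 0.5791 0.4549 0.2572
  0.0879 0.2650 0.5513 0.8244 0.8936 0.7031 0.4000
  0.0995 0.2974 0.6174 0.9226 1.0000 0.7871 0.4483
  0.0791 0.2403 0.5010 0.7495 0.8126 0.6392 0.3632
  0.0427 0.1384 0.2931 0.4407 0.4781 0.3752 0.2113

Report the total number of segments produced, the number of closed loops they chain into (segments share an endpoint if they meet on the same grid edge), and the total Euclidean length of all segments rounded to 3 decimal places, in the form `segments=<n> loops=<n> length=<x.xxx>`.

segments=10 loops=1 length=7.160

cell (2,2): code 0100 → (2.913,3.000)–(3.000,2.907)
cell (2,3): code 1100 → (2.699,4.000)–(2.913,3.000)
cell (2,4): code 1000 → (3.000,4.497)–(2.699,4.000)
cell (3,2): code 0110 → (3.000,2.907)–(4.000,2.595)
cell (3,4): code 1001 → (4.000,4.944)–(3.000,4.497)
cell (4,2): code 0010 → (4.000,2.595)–(4.714,3.000)
cell (4,3): code 0111 → (4.714,3.000)–(5.000,3.784)
cell (4,4): code 1001 → (5.000,4.078)–(4.000,4.944)
cell (5,3): code 0010 → (5.000,3.784)–(5.041,4.000)
cell (5,4): code 0001 → (5.041,4.000)–(5.000,4.078)
total: 10 segments, chained into 1 closed loop(s), length Σ = 7.160022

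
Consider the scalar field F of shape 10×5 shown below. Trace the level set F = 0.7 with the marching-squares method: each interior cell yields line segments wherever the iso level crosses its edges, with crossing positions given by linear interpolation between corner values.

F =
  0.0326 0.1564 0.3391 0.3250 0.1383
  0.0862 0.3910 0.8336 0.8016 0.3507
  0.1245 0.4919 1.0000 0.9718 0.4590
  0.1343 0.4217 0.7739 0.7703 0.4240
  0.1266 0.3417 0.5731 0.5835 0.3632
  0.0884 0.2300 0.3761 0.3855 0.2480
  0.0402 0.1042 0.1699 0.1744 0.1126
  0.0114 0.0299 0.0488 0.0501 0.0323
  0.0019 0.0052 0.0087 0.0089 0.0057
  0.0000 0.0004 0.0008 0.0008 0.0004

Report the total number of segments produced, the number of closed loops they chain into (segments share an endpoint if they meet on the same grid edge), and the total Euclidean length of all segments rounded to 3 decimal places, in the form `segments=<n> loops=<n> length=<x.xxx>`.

segments=10 loops=1 length=7.776

cell (0,1): code 0100 → (0.730,2.000)–(1.000,1.698)
cell (0,2): code 1100 → (0.787,3.000)–(0.730,2.000)
cell (0,3): code 1000 → (1.000,3.225)–(0.787,3.000)
cell (1,1): code 0110 → (1.000,1.698)–(2.000,1.410)
cell (1,3): code 1001 → (2.000,3.530)–(1.000,3.225)
cell (2,1): code 0110 → (2.000,1.410)–(3.000,1.790)
cell (2,3): code 1001 → (3.000,3.203)–(2.000,3.530)
cell (3,1): code 0010 → (3.000,1.790)–(3.368,2.000)
cell (3,2): code 0011 → (3.368,2.000)–(3.376,3.000)
cell (3,3): code 0001 → (3.376,3.000)–(3.000,3.203)
total: 10 segments, chained into 1 closed loop(s), length Σ = 7.776485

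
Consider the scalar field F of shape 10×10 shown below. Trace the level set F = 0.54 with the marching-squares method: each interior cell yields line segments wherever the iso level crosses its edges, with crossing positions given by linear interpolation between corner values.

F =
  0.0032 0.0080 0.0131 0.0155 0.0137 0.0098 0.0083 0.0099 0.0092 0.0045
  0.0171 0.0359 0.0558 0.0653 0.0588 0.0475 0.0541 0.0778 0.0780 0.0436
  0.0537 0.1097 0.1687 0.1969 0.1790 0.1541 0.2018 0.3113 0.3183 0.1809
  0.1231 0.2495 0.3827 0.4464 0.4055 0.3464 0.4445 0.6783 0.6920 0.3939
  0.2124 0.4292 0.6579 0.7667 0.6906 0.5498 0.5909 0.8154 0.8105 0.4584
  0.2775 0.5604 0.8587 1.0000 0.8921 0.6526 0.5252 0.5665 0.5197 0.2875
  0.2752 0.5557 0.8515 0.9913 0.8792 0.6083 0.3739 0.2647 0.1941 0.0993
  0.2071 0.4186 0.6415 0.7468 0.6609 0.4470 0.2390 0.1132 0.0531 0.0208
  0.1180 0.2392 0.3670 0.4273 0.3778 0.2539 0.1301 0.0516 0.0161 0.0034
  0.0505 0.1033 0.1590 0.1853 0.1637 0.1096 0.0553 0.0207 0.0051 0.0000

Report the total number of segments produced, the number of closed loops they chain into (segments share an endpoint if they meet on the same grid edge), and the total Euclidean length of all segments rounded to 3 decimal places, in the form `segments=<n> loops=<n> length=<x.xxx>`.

cell (2,6): code 0100 → (2.623,7.000)–(3.000,6.408)
cell (2,7): code 1100 → (2.593,8.000)–(2.623,7.000)
cell (2,8): code 1000 → (3.000,8.510)–(2.593,8.000)
cell (3,1): code 0100 → (3.572,2.000)–(4.000,1.484)
cell (3,2): code 1100 → (3.292,3.000)–(3.572,2.000)
cell (3,3): code 1100 → (3.472,4.000)–(3.292,3.000)
cell (3,4): code 1100 → (3.952,5.000)–(3.472,4.000)
cell (3,5): code 1100 → (3.652,6.000)–(3.952,5.000)
cell (3,6): code 1110 → (3.000,6.408)–(3.652,6.000)
cell (3,8): code 1001 → (4.000,8.768)–(3.000,8.510)
cell (4,0): code 0100 → (4.845,1.000)–(5.000,0.928)
cell (4,1): code 1110 → (4.000,1.484)–(4.845,1.000)
cell (4,5): code 1011 → (5.000,5.884)–(4.775,6.000)
cell (4,6): code 0111 → (4.775,6.000)–(5.000,6.358)
cell (4,7): code 1011 → (5.000,7.566)–(4.930,8.000)
cell (4,8): code 0001 → (4.930,8.000)–(4.000,8.768)
cell (5,0): code 0110 → (5.000,0.928)–(6.000,0.944)
cell (5,5): code 1001 → (6.000,5.291)–(5.000,5.884)
cell (5,6): code 0010 → (5.000,6.358)–(5.088,7.000)
cell (5,7): code 0001 → (5.088,7.000)–(5.000,7.566)
cell (6,0): code 0010 → (6.000,0.944)–(6.115,1.000)
cell (6,1): code 0111 → (6.115,1.000)–(7.000,1.545)
cell (6,4): code 1011 → (7.000,4.565)–(6.423,5.000)
cell (6,5): code 0001 → (6.423,5.000)–(6.000,5.291)
cell (7,1): code 0010 → (7.000,1.545)–(7.370,2.000)
cell (7,2): code 0011 → (7.370,2.000)–(7.647,3.000)
cell (7,3): code 0011 → (7.647,3.000)–(7.427,4.000)
cell (7,4): code 0001 → (7.427,4.000)–(7.000,4.565)
total: 28 segments, chained into 1 closed loop(s), length Σ = 21.644780

segments=28 loops=1 length=21.645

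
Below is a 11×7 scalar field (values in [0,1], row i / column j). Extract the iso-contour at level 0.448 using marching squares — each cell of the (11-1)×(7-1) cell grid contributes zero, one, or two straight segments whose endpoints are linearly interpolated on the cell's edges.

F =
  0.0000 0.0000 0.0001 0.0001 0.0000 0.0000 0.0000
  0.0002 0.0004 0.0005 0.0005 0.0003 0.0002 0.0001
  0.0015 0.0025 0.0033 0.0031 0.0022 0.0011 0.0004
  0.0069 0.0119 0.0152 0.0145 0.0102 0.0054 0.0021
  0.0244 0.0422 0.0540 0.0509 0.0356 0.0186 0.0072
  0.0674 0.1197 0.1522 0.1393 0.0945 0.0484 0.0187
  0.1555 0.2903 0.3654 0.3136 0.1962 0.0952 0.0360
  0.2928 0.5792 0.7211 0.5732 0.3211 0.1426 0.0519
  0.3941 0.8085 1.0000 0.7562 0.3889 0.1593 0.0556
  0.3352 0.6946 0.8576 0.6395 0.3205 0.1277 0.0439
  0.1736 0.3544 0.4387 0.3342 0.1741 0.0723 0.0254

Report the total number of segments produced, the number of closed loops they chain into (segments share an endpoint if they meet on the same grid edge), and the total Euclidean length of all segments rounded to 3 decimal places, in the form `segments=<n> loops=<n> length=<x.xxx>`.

segments=12 loops=1 length=11.566

cell (6,0): code 0100 → (6.546,1.000)–(7.000,0.542)
cell (6,1): code 1100 → (6.232,2.000)–(6.546,1.000)
cell (6,2): code 1100 → (6.518,3.000)–(6.232,2.000)
cell (6,3): code 1000 → (7.000,3.497)–(6.518,3.000)
cell (7,0): code 0110 → (7.000,0.542)–(8.000,0.130)
cell (7,3): code 1001 → (8.000,3.839)–(7.000,3.497)
cell (8,0): code 0110 → (8.000,0.130)–(9.000,0.314)
cell (8,3): code 1001 → (9.000,3.600)–(8.000,3.839)
cell (9,0): code 0010 → (9.000,0.314)–(9.725,1.000)
cell (9,1): code 0011 → (9.725,1.000)–(9.978,2.000)
cell (9,2): code 0011 → (9.978,2.000)–(9.627,3.000)
cell (9,3): code 0001 → (9.627,3.000)–(9.000,3.600)
total: 12 segments, chained into 1 closed loop(s), length Σ = 11.566168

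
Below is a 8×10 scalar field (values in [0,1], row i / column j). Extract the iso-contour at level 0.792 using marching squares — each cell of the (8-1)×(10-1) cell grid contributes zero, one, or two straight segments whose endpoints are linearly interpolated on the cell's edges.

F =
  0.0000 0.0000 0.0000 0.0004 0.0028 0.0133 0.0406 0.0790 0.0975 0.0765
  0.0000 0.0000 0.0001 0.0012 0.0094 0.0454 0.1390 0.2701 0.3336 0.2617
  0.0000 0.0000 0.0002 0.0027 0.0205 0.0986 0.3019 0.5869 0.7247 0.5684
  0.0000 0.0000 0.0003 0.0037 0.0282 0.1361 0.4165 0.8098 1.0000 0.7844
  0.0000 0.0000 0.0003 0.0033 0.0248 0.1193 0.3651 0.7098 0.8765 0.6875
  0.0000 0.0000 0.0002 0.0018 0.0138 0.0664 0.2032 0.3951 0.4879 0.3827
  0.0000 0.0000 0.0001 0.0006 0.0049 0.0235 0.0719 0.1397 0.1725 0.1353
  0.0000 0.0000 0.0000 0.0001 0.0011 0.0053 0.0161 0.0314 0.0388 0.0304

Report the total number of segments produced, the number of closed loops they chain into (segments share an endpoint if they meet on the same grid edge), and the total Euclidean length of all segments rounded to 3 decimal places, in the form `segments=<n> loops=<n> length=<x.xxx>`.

segments=8 loops=1 length=5.841

cell (2,6): code 0100 → (2.920,7.000)–(3.000,6.955)
cell (2,7): code 1100 → (2.244,8.000)–(2.920,7.000)
cell (2,8): code 1000 → (3.000,8.965)–(2.244,8.000)
cell (3,6): code 0010 → (3.000,6.955)–(3.178,7.000)
cell (3,7): code 0111 → (3.178,7.000)–(4.000,7.493)
cell (3,8): code 1001 → (4.000,8.447)–(3.000,8.965)
cell (4,7): code 0010 → (4.000,7.493)–(4.217,8.000)
cell (4,8): code 0001 → (4.217,8.000)–(4.000,8.447)
total: 8 segments, chained into 1 closed loop(s), length Σ = 5.841053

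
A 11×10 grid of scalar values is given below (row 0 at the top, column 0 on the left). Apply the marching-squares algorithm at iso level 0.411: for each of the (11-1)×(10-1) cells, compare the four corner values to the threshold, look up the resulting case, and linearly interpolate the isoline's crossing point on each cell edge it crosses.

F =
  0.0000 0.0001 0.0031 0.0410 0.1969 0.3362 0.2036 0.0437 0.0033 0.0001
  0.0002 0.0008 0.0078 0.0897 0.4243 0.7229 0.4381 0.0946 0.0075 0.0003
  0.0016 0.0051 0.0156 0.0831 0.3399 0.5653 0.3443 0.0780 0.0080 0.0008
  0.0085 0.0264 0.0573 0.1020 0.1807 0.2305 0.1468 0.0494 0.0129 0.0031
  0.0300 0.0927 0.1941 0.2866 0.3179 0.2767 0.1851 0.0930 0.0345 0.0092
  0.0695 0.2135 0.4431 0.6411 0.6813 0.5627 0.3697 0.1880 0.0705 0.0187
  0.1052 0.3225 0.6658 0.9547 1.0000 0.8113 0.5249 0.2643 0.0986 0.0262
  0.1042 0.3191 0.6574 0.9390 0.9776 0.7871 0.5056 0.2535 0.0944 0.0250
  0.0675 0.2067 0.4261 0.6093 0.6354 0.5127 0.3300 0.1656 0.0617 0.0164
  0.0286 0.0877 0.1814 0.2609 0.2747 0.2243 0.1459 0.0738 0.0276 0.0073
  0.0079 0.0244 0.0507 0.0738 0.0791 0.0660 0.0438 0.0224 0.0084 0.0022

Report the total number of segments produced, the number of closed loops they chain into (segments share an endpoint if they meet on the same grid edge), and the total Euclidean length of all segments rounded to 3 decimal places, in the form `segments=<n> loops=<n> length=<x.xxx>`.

segments=28 loops=2 length=21.533

cell (0,3): code 0100 → (0.942,4.000)–(1.000,3.960)
cell (0,4): code 1100 → (0.193,5.000)–(0.942,4.000)
cell (0,5): code 1100 → (0.884,6.000)–(0.193,5.000)
cell (0,6): code 1000 → (1.000,6.079)–(0.884,6.000)
cell (1,3): code 0010 → (1.000,3.960)–(1.158,4.000)
cell (1,4): code 0111 → (1.158,4.000)–(2.000,4.315)
cell (1,5): code 1011 → (2.000,5.698)–(1.289,6.000)
cell (1,6): code 0001 → (1.289,6.000)–(1.000,6.079)
cell (2,4): code 0010 → (2.000,4.315)–(2.461,5.000)
cell (2,5): code 0001 → (2.461,5.000)–(2.000,5.698)
cell (4,1): code 0100 → (4.871,2.000)–(5.000,1.860)
cell (4,2): code 1100 → (4.351,3.000)–(4.871,2.000)
cell (4,3): code 1100 → (4.256,4.000)–(4.351,3.000)
cell (4,4): code 1100 → (4.470,5.000)–(4.256,4.000)
cell (4,5): code 1000 → (5.000,5.786)–(4.470,5.000)
cell (5,1): code 0110 → (5.000,1.860)–(6.000,1.258)
cell (5,5): code 1101 → (5.266,6.000)–(5.000,5.786)
cell (5,6): code 1000 → (6.000,6.437)–(5.266,6.000)
cell (6,1): code 0110 → (6.000,1.258)–(7.000,1.272)
cell (6,6): code 1001 → (7.000,6.375)–(6.000,6.437)
cell (7,1): code 0110 → (7.000,1.272)–(8.000,1.931)
cell (7,5): code 1011 → (8.000,5.557)–(7.539,6.000)
cell (7,6): code 0001 → (7.539,6.000)–(7.000,6.375)
cell (8,1): code 0010 → (8.000,1.931)–(8.062,2.000)
cell (8,2): code 0011 → (8.062,2.000)–(8.569,3.000)
cell (8,3): code 0011 → (8.569,3.000)–(8.622,4.000)
cell (8,4): code 0011 → (8.622,4.000)–(8.353,5.000)
cell (8,5): code 0001 → (8.353,5.000)–(8.000,5.557)
total: 28 segments, chained into 2 closed loop(s), length Σ = 21.532640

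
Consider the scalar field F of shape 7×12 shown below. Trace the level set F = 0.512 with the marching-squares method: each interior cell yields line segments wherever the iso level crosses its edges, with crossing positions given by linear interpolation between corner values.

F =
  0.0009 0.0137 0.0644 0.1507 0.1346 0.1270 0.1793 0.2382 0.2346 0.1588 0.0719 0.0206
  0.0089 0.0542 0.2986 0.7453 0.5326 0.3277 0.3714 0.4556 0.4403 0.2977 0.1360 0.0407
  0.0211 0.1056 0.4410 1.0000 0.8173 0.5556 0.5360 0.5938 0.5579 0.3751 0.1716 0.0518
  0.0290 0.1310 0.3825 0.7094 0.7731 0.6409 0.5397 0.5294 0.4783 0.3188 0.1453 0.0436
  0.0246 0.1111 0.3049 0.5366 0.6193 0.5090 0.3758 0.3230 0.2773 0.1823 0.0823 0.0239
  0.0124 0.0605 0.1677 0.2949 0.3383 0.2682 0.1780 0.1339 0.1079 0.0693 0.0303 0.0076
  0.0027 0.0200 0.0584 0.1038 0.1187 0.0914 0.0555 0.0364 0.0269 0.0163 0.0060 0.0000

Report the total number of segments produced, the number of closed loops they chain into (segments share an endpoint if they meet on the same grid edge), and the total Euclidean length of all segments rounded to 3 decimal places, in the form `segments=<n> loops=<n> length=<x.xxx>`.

segments=20 loops=1 length=16.144

cell (0,2): code 0100 → (0.608,3.000)–(1.000,2.478)
cell (0,3): code 1100 → (0.948,4.000)–(0.608,3.000)
cell (0,4): code 1000 → (1.000,4.101)–(0.948,4.000)
cell (1,2): code 0110 → (1.000,2.478)–(2.000,2.127)
cell (1,4): code 1101 → (1.809,5.000)–(1.000,4.101)
cell (1,5): code 1100 → (1.854,6.000)–(1.809,5.000)
cell (1,6): code 1100 → (1.408,7.000)–(1.854,6.000)
cell (1,7): code 1100 → (1.610,8.000)–(1.408,7.000)
cell (1,8): code 1000 → (2.000,8.251)–(1.610,8.000)
cell (2,2): code 0110 → (2.000,2.127)–(3.000,2.396)
cell (2,7): code 1011 → (3.000,7.341)–(2.577,8.000)
cell (2,8): code 0001 → (2.577,8.000)–(2.000,8.251)
cell (3,2): code 0110 → (3.000,2.396)–(4.000,2.894)
cell (3,4): code 1011 → (4.000,4.973)–(3.977,5.000)
cell (3,5): code 0011 → (3.977,5.000)–(3.169,6.000)
cell (3,6): code 0011 → (3.169,6.000)–(3.084,7.000)
cell (3,7): code 0001 → (3.084,7.000)–(3.000,7.341)
cell (4,2): code 0010 → (4.000,2.894)–(4.102,3.000)
cell (4,3): code 0011 → (4.102,3.000)–(4.382,4.000)
cell (4,4): code 0001 → (4.382,4.000)–(4.000,4.973)
total: 20 segments, chained into 1 closed loop(s), length Σ = 16.143673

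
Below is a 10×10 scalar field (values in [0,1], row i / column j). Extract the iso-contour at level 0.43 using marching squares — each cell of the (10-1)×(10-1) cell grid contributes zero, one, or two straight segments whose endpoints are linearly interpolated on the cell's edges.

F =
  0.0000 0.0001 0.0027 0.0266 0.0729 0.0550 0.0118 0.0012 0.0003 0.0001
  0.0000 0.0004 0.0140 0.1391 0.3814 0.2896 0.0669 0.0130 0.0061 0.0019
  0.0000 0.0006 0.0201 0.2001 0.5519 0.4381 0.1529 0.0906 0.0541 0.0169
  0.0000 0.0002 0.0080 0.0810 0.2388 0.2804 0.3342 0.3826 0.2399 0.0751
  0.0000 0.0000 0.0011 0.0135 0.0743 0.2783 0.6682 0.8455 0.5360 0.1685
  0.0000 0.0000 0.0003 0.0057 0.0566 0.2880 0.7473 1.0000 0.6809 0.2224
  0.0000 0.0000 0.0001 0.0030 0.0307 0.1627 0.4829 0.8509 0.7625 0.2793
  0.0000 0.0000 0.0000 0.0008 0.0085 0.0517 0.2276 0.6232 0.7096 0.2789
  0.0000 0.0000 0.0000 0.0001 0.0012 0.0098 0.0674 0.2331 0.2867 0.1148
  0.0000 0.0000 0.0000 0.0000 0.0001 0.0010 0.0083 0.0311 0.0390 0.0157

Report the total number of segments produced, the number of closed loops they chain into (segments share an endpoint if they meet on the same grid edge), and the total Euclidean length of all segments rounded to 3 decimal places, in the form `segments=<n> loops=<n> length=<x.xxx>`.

segments=20 loops=2 length=16.263

cell (1,3): code 0100 → (1.285,4.000)–(2.000,3.653)
cell (1,4): code 1100 → (1.945,5.000)–(1.285,4.000)
cell (1,5): code 1000 → (2.000,5.028)–(1.945,5.000)
cell (2,3): code 0010 → (2.000,3.653)–(2.389,4.000)
cell (2,4): code 0011 → (2.389,4.000)–(2.051,5.000)
cell (2,5): code 0001 → (2.051,5.000)–(2.000,5.028)
cell (3,5): code 0100 → (3.287,6.000)–(4.000,5.389)
cell (3,6): code 1100 → (3.102,7.000)–(3.287,6.000)
cell (3,7): code 1100 → (3.642,8.000)–(3.102,7.000)
cell (3,8): code 1000 → (4.000,8.288)–(3.642,8.000)
cell (4,5): code 0110 → (4.000,5.389)–(5.000,5.309)
cell (4,8): code 1001 → (5.000,8.547)–(4.000,8.288)
cell (5,5): code 0110 → (5.000,5.309)–(6.000,5.835)
cell (5,8): code 1001 → (6.000,8.688)–(5.000,8.547)
cell (6,5): code 0010 → (6.000,5.835)–(6.207,6.000)
cell (6,6): code 0111 → (6.207,6.000)–(7.000,6.512)
cell (6,8): code 1001 → (7.000,8.649)–(6.000,8.688)
cell (7,6): code 0010 → (7.000,6.512)–(7.495,7.000)
cell (7,7): code 0011 → (7.495,7.000)–(7.661,8.000)
cell (7,8): code 0001 → (7.661,8.000)–(7.000,8.649)
total: 20 segments, chained into 2 closed loop(s), length Σ = 16.262645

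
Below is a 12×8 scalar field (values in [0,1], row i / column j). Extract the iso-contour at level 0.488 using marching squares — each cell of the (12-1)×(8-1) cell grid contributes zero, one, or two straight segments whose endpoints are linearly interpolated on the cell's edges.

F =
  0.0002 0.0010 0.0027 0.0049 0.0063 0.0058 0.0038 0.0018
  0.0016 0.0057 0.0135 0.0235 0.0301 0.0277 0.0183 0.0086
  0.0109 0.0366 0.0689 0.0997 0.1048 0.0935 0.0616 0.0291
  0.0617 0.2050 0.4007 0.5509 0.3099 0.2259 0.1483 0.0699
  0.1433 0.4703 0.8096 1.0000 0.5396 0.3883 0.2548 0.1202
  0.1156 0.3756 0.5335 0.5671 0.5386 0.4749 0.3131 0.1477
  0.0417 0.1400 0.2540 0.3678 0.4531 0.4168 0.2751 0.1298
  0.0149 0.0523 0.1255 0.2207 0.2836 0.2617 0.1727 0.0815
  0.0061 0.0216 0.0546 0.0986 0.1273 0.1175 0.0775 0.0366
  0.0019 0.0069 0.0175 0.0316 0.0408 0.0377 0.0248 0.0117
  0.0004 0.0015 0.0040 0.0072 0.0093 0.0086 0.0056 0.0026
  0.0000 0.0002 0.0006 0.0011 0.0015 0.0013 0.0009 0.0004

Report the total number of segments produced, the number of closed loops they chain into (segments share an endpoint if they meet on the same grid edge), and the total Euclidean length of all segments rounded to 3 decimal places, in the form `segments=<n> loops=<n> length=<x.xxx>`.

cell (2,2): code 0100 → (2.861,3.000)–(3.000,2.581)
cell (2,3): code 1000 → (3.000,3.261)–(2.861,3.000)
cell (3,1): code 0100 → (3.213,2.000)–(4.000,1.052)
cell (3,2): code 1110 → (3.000,2.581)–(3.213,2.000)
cell (3,3): code 1101 → (3.775,4.000)–(3.000,3.261)
cell (3,4): code 1000 → (4.000,4.341)–(3.775,4.000)
cell (4,1): code 0110 → (4.000,1.052)–(5.000,1.712)
cell (4,4): code 1001 → (5.000,4.794)–(4.000,4.341)
cell (5,1): code 0010 → (5.000,1.712)–(5.163,2.000)
cell (5,2): code 0011 → (5.163,2.000)–(5.397,3.000)
cell (5,3): code 0011 → (5.397,3.000)–(5.592,4.000)
cell (5,4): code 0001 → (5.592,4.000)–(5.000,4.794)
total: 12 segments, chained into 1 closed loop(s), length Σ = 9.730940

segments=12 loops=1 length=9.731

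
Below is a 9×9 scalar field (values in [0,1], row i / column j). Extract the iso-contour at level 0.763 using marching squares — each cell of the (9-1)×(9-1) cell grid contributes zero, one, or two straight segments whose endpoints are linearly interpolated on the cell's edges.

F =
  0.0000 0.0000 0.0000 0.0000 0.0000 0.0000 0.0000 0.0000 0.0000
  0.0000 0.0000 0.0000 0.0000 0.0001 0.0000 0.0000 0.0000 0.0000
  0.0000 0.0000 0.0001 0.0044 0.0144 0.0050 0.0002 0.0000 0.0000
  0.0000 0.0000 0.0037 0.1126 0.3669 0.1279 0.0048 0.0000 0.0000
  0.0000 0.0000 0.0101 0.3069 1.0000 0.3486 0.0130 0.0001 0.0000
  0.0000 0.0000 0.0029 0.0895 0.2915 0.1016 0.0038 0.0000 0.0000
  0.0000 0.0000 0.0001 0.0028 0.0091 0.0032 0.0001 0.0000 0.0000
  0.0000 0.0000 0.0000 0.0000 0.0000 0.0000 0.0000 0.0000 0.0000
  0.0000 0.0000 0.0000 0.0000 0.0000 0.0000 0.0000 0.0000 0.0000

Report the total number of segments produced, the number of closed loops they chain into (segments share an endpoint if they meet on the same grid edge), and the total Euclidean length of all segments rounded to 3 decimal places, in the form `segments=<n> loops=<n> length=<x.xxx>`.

cell (3,3): code 0100 → (3.626,4.000)–(4.000,3.658)
cell (3,4): code 1000 → (4.000,4.364)–(3.626,4.000)
cell (4,3): code 0010 → (4.000,3.658)–(4.335,4.000)
cell (4,4): code 0001 → (4.335,4.000)–(4.000,4.364)
total: 4 segments, chained into 1 closed loop(s), length Σ = 2.001626

segments=4 loops=1 length=2.002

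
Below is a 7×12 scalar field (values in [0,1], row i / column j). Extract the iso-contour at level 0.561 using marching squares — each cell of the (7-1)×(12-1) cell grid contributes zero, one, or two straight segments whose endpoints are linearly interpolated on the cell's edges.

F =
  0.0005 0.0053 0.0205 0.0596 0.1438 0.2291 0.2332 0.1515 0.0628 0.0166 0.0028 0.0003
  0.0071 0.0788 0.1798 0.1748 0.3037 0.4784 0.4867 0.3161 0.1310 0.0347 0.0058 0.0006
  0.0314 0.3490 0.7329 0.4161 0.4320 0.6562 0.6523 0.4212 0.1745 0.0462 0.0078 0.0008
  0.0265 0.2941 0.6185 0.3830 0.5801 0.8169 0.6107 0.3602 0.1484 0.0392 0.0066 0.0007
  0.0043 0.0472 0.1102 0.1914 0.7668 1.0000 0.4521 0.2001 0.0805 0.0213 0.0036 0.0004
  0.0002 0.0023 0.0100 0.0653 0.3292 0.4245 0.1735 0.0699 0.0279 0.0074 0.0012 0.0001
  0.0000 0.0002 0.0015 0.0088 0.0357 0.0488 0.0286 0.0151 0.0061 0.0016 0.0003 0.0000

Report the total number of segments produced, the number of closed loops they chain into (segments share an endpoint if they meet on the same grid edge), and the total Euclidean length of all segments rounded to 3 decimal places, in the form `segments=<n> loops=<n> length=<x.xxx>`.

cell (1,1): code 0100 → (1.689,2.000)–(2.000,1.552)
cell (1,2): code 1000 → (2.000,2.543)–(1.689,2.000)
cell (1,4): code 0100 → (1.465,5.000)–(2.000,4.575)
cell (1,5): code 1100 → (1.449,6.000)–(1.465,5.000)
cell (1,6): code 1000 → (2.000,6.395)–(1.449,6.000)
cell (2,1): code 0110 → (2.000,1.552)–(3.000,1.823)
cell (2,2): code 1001 → (3.000,2.244)–(2.000,2.543)
cell (2,3): code 0100 → (2.871,4.000)–(3.000,3.903)
cell (2,4): code 1110 → (2.000,4.575)–(2.871,4.000)
cell (2,6): code 1001 → (3.000,6.198)–(2.000,6.395)
cell (3,1): code 0010 → (3.000,1.823)–(3.113,2.000)
cell (3,2): code 0001 → (3.113,2.000)–(3.000,2.244)
cell (3,3): code 0110 → (3.000,3.903)–(4.000,3.642)
cell (3,5): code 1011 → (4.000,5.801)–(3.313,6.000)
cell (3,6): code 0001 → (3.313,6.000)–(3.000,6.198)
cell (4,3): code 0010 → (4.000,3.642)–(4.470,4.000)
cell (4,4): code 0011 → (4.470,4.000)–(4.763,5.000)
cell (4,5): code 0001 → (4.763,5.000)–(4.000,5.801)
total: 18 segments, chained into 2 closed loop(s), length Σ = 13.173618

segments=18 loops=2 length=13.174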